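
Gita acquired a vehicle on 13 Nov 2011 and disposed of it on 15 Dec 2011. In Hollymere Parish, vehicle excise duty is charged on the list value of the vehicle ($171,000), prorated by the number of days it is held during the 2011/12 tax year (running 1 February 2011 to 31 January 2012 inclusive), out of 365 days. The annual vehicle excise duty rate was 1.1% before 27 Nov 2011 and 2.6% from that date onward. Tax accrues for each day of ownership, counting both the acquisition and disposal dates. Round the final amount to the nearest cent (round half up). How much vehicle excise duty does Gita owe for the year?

13 Nov – 26 Nov 2011: 14 days at 1.1% → $171,000 × 1.1% × 14/365 = $72.1479
27 Nov – 15 Dec 2011: 19 days at 2.6% → $171,000 × 2.6% × 19/365 = $231.4356
Total = $303.5836

$303.58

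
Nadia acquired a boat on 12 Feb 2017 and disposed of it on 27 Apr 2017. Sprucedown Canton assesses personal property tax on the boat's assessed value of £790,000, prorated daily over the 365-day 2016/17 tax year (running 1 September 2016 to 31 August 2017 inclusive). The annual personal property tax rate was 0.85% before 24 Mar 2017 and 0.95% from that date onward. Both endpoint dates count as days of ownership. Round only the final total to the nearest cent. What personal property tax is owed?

12 Feb – 23 Mar 2017: 40 days at 0.85% → £790,000 × 0.85% × 40/365 = £735.8904
24 Mar – 27 Apr 2017: 35 days at 0.95% → £790,000 × 0.95% × 35/365 = £719.6575
Total = £1,455.5479

£1,455.55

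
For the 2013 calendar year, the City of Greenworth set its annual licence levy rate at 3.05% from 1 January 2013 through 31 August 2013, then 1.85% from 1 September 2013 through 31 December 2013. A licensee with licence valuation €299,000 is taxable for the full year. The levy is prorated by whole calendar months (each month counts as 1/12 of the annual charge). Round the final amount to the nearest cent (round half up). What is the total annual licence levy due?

€7,923.50

1 January – 31 August 2013: 8 months at 3.05% → €299,000 × 3.05% × 8/12 = €6,079.6667
1 September – 31 December 2013: 4 months at 1.85% → €299,000 × 1.85% × 4/12 = €1,843.8333
Total = €7,923.5000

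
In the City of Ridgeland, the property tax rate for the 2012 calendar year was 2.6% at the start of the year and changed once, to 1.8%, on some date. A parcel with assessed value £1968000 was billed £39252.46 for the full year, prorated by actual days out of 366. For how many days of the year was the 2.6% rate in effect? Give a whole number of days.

Let d = days at the first rate; then 366 − d days at the second rate.
£1968000 × [2.6%·d + 1.8%·(366−d)] / 366 = £39252.46
Solving gives d = 89, so the new rate took effect on 30 Mar 2012.

89 days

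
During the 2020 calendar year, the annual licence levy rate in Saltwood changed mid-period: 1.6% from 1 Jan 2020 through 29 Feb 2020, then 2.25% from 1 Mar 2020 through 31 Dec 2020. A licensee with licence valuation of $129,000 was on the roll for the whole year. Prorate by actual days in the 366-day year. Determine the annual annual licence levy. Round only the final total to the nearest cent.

$2,765.04

1 Jan – 29 Feb 2020: 60 days at 1.6% → $129,000 × 1.6% × 60/366 = $338.3607
1 Mar – 31 Dec 2020: 306 days at 2.25% → $129,000 × 2.25% × 306/366 = $2,426.6803
Total = $2,765.0410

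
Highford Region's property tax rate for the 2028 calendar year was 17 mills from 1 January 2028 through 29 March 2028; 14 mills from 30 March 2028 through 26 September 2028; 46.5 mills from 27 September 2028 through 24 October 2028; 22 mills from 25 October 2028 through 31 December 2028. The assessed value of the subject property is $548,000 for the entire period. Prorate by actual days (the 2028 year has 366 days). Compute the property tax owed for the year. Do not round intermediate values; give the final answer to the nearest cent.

1 January – 29 March 2028: 89 days at 17 mills → $548,000 × 1.7% × 89/366 = $2,265.3661
30 March – 26 September 2028: 181 days at 14 mills → $548,000 × 1.4% × 181/366 = $3,794.0765
27 September – 24 October 2028: 28 days at 46.5 mills → $548,000 × 4.65% × 28/366 = $1,949.4426
25 October – 31 December 2028: 68 days at 22 mills → $548,000 × 2.2% × 68/366 = $2,239.9126
Total = $10,248.7978

$10,248.80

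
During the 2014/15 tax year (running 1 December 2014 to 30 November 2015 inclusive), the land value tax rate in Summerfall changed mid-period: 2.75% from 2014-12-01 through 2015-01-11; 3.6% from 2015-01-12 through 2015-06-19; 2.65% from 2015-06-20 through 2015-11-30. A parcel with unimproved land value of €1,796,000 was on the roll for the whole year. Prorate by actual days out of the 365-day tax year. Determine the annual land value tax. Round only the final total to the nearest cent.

€55,233.15

2014-12-01 to 2015-01-11: 42 days at 2.75% → €1,796,000 × 2.75% × 42/365 = €5,683.2329
2015-01-12 to 2015-06-19: 159 days at 3.6% → €1,796,000 × 3.6% × 159/365 = €28,165.2164
2015-06-20 to 2015-11-30: 164 days at 2.65% → €1,796,000 × 2.65% × 164/365 = €21,384.7014
Total = €55,233.1507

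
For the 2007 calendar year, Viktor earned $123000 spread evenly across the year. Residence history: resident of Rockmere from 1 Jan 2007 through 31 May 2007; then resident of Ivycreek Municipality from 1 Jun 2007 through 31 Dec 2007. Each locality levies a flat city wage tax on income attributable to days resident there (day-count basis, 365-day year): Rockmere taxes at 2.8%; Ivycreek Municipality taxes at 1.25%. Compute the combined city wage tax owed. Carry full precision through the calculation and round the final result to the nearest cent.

Rockmere, 1 Jan – 31 May 2007: 151 days → $123000 × 2.8% × 151/365 = $1424.7781
Ivycreek Municipality, 1 Jun – 31 Dec 2007: 214 days → $123000 × 1.25% × 214/365 = $901.4384
Total = $2326.2164

$2326.22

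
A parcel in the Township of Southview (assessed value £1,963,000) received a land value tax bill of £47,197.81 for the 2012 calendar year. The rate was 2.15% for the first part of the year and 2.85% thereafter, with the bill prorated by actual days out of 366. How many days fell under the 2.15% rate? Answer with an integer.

233 days

Let d = days at the first rate; then 366 − d days at the second rate.
£1,963,000 × [2.15%·d + 2.85%·(366−d)] / 366 = £47,197.81
Solving gives d = 233, so the new rate took effect on August 21, 2012.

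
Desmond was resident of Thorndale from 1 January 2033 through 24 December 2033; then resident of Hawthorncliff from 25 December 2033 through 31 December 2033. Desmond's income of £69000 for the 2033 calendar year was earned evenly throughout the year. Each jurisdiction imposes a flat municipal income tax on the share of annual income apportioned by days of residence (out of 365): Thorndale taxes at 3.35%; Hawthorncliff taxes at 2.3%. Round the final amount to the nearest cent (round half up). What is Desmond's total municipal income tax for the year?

Thorndale, 1 January – 24 December 2033: 358 days → £69000 × 3.35% × 358/365 = £2267.1699
Hawthorncliff, 25 December – 31 December 2033: 7 days → £69000 × 2.3% × 7/365 = £30.4356
Total = £2297.6055

£2297.61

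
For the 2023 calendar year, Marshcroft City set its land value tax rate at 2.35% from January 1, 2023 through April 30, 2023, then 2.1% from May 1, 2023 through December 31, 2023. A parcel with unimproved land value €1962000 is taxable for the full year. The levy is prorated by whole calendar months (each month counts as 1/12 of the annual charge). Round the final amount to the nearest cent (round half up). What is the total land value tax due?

€42837.00

January 1 – April 30, 2023: 4 months at 2.35% → €1962000 × 2.35% × 4/12 = €15369.0000
May 1 – December 31, 2023: 8 months at 2.1% → €1962000 × 2.1% × 8/12 = €27468.0000
Total = €42837.0000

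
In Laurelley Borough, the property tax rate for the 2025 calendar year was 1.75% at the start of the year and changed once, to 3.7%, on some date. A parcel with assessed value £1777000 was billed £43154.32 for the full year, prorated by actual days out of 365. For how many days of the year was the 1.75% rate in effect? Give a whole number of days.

Let d = days at the first rate; then 365 − d days at the second rate.
£1777000 × [1.75%·d + 3.7%·(365−d)] / 365 = £43154.32
Solving gives d = 238, so the new rate took effect on 27 August 2025.

238 days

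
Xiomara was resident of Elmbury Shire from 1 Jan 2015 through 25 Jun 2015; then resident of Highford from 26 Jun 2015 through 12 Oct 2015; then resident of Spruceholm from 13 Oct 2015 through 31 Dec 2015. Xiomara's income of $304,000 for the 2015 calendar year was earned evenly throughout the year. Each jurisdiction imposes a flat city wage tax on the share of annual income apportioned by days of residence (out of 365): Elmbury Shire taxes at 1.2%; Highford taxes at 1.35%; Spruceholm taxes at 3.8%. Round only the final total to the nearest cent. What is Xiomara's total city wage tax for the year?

Elmbury Shire, 1 Jan – 25 Jun 2015: 176 days → $304,000 × 1.2% × 176/365 = $1,759.0356
Highford, 26 Jun – 12 Oct 2015: 109 days → $304,000 × 1.35% × 109/365 = $1,225.5781
Spruceholm, 13 Oct – 31 Dec 2015: 80 days → $304,000 × 3.8% × 80/365 = $2,531.9452
Total = $5,516.5589

$5,516.56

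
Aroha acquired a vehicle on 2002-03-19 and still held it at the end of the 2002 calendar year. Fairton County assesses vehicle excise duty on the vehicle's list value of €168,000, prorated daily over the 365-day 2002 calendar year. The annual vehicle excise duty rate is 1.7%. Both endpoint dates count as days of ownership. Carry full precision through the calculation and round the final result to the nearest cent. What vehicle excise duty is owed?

€2,253.50

Days held (2002-03-19 to 2002-12-31): 288 out of 365
Tax = €168,000 × 1.7% × 288/365 = €2,253.5014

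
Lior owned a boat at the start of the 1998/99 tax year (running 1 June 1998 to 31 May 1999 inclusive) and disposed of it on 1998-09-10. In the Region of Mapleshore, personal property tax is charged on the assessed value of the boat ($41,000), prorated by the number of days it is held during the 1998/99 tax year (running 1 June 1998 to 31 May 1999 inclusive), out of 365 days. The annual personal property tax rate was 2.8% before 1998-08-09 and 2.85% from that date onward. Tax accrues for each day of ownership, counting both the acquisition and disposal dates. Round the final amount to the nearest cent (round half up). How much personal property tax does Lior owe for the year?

$322.66

1998-06-01 to 1998-08-08: 69 days at 2.8% → $41,000 × 2.8% × 69/365 = $217.0192
1998-08-09 to 1998-09-10: 33 days at 2.85% → $41,000 × 2.85% × 33/365 = $105.6452
Total = $322.6644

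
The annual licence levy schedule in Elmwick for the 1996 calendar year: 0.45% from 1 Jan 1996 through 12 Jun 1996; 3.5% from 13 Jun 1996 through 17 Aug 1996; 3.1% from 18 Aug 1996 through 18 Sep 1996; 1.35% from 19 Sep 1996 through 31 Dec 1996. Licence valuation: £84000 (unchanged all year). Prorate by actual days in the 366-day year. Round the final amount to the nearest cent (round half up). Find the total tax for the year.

1 Jan – 12 Jun 1996: 164 days at 0.45% → £84000 × 0.45% × 164/366 = £169.3770
13 Jun – 17 Aug 1996: 66 days at 3.5% → £84000 × 3.5% × 66/366 = £530.1639
18 Aug – 18 Sep 1996: 32 days at 3.1% → £84000 × 3.1% × 32/366 = £227.6721
19 Sep – 31 Dec 1996: 104 days at 1.35% → £84000 × 1.35% × 104/366 = £322.2295
Total = £1249.4426

£1249.44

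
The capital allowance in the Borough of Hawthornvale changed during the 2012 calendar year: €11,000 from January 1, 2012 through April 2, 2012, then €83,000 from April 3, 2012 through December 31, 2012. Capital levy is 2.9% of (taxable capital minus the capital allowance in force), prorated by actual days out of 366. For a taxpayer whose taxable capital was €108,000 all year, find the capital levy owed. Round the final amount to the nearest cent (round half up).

€1,255.56

January 1 – April 2, 2012: 93 days, exemption €11,000 → (€108,000 − €11,000) × 2.9% × 93/366 = €714.7787
April 3 – December 31, 2012: 273 days, exemption €83,000 → (€108,000 − €83,000) × 2.9% × 273/366 = €540.7787
Total = €1,255.5574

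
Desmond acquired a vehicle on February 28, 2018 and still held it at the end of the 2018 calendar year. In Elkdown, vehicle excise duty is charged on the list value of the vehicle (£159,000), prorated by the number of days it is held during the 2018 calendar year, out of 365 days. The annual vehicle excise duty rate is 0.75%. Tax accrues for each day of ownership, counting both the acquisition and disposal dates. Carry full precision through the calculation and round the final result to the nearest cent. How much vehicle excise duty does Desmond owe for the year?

£1,003.01

Days held (February 28 – December 31, 2018): 307 out of 365
Tax = £159,000 × 0.75% × 307/365 = £1,003.0068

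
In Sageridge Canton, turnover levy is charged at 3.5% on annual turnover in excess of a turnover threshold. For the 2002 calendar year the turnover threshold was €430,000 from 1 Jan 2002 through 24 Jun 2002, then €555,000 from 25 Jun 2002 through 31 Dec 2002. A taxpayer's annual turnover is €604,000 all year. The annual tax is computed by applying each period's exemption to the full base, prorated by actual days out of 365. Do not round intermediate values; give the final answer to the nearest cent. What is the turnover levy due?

€3,812.60

1 Jan – 24 Jun 2002: 175 days, exemption €430,000 → (€604,000 − €430,000) × 3.5% × 175/365 = €2,919.8630
25 Jun – 31 Dec 2002: 190 days, exemption €555,000 → (€604,000 − €555,000) × 3.5% × 190/365 = €892.7397
Total = €3,812.6027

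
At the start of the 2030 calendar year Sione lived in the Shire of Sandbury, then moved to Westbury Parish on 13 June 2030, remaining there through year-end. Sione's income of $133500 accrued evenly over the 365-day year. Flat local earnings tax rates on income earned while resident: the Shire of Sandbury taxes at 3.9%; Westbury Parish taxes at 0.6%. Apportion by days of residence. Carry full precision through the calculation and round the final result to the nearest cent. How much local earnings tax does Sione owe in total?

The Shire of Sandbury, 1 January – 12 June 2030: 163 days → $133500 × 3.9% × 163/365 = $2325.0945
Westbury Parish, 13 June – 31 December 2030: 202 days → $133500 × 0.6% × 202/365 = $443.2932
Total = $2768.3877

$2768.39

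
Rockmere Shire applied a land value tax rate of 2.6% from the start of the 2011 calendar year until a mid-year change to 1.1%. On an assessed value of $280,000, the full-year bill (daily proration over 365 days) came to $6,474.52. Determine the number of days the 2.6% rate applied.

295 days

Let d = days at the first rate; then 365 − d days at the second rate.
$280,000 × [2.6%·d + 1.1%·(365−d)] / 365 = $6,474.52
Solving gives d = 295, so the new rate took effect on 23 Oct 2011.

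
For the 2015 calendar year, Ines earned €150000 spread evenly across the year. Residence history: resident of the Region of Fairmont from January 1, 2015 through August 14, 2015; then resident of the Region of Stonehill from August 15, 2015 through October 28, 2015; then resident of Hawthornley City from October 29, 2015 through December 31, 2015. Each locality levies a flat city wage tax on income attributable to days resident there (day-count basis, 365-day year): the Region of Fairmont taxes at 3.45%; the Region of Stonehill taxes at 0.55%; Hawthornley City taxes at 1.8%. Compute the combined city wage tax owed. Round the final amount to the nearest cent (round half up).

€3847.19

The Region of Fairmont, January 1 – August 14, 2015: 226 days → €150000 × 3.45% × 226/365 = €3204.2466
The Region of Stonehill, August 15 – October 28, 2015: 75 days → €150000 × 0.55% × 75/365 = €169.5205
Hawthornley City, October 29 – December 31, 2015: 64 days → €150000 × 1.8% × 64/365 = €473.4247
Total = €3847.1918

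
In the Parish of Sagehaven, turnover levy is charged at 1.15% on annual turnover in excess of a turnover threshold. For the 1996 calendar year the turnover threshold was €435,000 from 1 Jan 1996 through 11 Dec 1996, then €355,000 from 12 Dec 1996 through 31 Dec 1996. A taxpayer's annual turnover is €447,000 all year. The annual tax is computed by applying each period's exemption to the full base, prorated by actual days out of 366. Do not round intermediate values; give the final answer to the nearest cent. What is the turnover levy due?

€188.27

1 Jan – 11 Dec 1996: 346 days, exemption €435,000 → (€447,000 − €435,000) × 1.15% × 346/366 = €130.4590
12 Dec – 31 Dec 1996: 20 days, exemption €355,000 → (€447,000 − €355,000) × 1.15% × 20/366 = €57.8142
Total = €188.2732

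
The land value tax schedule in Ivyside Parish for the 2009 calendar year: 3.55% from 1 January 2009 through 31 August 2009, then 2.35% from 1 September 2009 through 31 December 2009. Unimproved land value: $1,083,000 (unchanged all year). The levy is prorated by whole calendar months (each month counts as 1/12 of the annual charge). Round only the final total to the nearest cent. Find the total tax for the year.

$34,114.50

1 January – 31 August 2009: 8 months at 3.55% → $1,083,000 × 3.55% × 8/12 = $25,631.0000
1 September – 31 December 2009: 4 months at 2.35% → $1,083,000 × 2.35% × 4/12 = $8,483.5000
Total = $34,114.5000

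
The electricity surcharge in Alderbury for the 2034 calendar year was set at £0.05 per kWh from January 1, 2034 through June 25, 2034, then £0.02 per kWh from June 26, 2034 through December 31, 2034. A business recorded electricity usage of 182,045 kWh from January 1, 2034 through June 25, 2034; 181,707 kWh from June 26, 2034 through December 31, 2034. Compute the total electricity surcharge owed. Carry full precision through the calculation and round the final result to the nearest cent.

January 1 – June 25, 2034: 182,045 kWh at £0.05/kWh → £9102.25
June 26 – December 31, 2034: 181,707 kWh at £0.02/kWh → £3634.14

£12736.39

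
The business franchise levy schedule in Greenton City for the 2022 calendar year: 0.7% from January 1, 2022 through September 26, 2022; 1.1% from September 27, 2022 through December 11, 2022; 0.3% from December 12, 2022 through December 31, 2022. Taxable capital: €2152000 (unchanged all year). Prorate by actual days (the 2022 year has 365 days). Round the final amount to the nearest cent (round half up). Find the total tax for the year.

January 1 – September 26, 2022: 269 days at 0.7% → €2152000 × 0.7% × 269/365 = €11101.9616
September 27 – December 11, 2022: 76 days at 1.1% → €2152000 × 1.1% × 76/365 = €4928.9644
December 12 – December 31, 2022: 20 days at 0.3% → €2152000 × 0.3% × 20/365 = €353.7534
Total = €16384.6795

€16384.68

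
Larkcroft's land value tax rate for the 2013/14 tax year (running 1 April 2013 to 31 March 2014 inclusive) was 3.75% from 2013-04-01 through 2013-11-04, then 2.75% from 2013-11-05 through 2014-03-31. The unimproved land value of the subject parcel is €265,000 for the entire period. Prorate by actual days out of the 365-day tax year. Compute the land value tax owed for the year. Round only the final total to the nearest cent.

2013-04-01 to 2013-11-04: 218 days at 3.75% → €265,000 × 3.75% × 218/365 = €5,935.2740
2013-11-05 to 2014-03-31: 147 days at 2.75% → €265,000 × 2.75% × 147/365 = €2,934.9658
Total = €8,870.2397

€8,870.24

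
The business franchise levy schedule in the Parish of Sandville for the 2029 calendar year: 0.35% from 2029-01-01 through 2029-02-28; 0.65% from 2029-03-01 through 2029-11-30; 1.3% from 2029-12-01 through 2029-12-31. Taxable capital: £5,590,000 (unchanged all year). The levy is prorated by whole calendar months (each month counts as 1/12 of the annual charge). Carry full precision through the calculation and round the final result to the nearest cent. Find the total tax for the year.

2029-01-01 to 2029-02-28: 2 months at 0.35% → £5,590,000 × 0.35% × 2/12 = £3,260.8333
2029-03-01 to 2029-11-30: 9 months at 0.65% → £5,590,000 × 0.65% × 9/12 = £27,251.2500
2029-12-01 to 2029-12-31: 1 month at 1.3% → £5,590,000 × 1.3% × 1/12 = £6,055.8333
Total = £36,567.9167

£36,567.92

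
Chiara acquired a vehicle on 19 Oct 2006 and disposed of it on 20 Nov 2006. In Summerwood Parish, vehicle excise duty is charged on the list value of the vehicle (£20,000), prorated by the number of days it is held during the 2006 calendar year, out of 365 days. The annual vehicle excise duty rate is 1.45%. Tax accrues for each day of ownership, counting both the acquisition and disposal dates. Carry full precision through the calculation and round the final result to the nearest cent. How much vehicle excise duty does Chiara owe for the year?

£26.22

Days held (19 Oct – 20 Nov 2006): 33 out of 365
Tax = £20,000 × 1.45% × 33/365 = £26.2192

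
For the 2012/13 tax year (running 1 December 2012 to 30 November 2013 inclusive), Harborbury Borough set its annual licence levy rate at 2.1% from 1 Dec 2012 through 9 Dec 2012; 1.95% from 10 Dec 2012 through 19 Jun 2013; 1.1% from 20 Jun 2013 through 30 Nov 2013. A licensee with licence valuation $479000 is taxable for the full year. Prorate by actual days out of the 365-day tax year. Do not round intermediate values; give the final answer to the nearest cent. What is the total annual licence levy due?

$7528.83

1 Dec – 9 Dec 2012: 9 days at 2.1% → $479000 × 2.1% × 9/365 = $248.0301
10 Dec 2012 – 19 Jun 2013: 192 days at 1.95% → $479000 × 1.95% × 192/365 = $4913.3589
20 Jun – 30 Nov 2013: 164 days at 1.1% → $479000 × 1.1% × 164/365 = $2367.4411
Total = $7528.8301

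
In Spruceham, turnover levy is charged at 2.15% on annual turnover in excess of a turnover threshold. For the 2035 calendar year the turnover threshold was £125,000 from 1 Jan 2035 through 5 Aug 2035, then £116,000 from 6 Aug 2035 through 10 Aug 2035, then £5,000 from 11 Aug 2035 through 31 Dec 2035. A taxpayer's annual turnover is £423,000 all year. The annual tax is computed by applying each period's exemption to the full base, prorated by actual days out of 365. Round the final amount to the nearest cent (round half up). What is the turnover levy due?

1 Jan – 5 Aug 2035: 217 days, exemption £125,000 → (£423,000 − £125,000) × 2.15% × 217/365 = £3,809.0932
6 Aug – 10 Aug 2035: 5 days, exemption £116,000 → (£423,000 − £116,000) × 2.15% × 5/365 = £90.4178
11 Aug – 31 Dec 2035: 143 days, exemption £5,000 → (£423,000 − £5,000) × 2.15% × 143/365 = £3,520.9342
Total = £7,420.4452

£7,420.45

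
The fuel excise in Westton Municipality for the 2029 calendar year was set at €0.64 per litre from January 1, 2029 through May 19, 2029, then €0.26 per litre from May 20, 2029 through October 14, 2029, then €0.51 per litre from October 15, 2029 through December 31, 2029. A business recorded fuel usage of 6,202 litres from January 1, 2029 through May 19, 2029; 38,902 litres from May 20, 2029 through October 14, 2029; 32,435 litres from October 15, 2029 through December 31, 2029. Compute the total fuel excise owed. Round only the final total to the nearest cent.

January 1 – May 19, 2029: 6,202 litres at €0.64/litre → €3969.28
May 20 – October 14, 2029: 38,902 litres at €0.26/litre → €10114.52
October 15 – December 31, 2029: 32,435 litres at €0.51/litre → €16541.85

€30625.65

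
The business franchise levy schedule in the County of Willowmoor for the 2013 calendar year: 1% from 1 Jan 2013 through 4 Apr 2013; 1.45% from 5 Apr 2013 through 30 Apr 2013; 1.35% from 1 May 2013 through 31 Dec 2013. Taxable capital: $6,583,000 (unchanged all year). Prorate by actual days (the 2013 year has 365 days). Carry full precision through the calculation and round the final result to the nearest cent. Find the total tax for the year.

$83,405.71

1 Jan – 4 Apr 2013: 94 days at 1% → $6,583,000 × 1% × 94/365 = $16,953.4795
5 Apr – 30 Apr 2013: 26 days at 1.45% → $6,583,000 × 1.45% × 26/365 = $6,799.4274
1 May – 31 Dec 2013: 245 days at 1.35% → $6,583,000 × 1.35% × 245/365 = $59,652.8014
Total = $83,405.7082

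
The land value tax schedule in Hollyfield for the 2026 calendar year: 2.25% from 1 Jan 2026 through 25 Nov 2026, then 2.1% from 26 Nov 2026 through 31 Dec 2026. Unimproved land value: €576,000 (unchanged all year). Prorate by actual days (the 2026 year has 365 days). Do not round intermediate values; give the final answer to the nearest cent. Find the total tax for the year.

1 Jan – 25 Nov 2026: 329 days at 2.25% → €576,000 × 2.25% × 329/365 = €11,681.7534
26 Nov – 31 Dec 2026: 36 days at 2.1% → €576,000 × 2.1% × 36/365 = €1,193.0301
Total = €12,874.7836

€12,874.78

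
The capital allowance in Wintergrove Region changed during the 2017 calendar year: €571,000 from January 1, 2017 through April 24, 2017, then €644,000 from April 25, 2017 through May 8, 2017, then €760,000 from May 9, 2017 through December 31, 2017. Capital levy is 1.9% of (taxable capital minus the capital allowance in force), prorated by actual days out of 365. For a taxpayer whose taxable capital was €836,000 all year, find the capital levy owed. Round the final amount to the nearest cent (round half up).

January 1 – April 24, 2017: 114 days, exemption €571,000 → (€836,000 − €571,000) × 1.9% × 114/365 = €1,572.5753
April 25 – May 8, 2017: 14 days, exemption €644,000 → (€836,000 − €644,000) × 1.9% × 14/365 = €139.9233
May 9 – December 31, 2017: 237 days, exemption €760,000 → (€836,000 − €760,000) × 1.9% × 237/365 = €937.6110
Total = €2,650.1096

€2,650.11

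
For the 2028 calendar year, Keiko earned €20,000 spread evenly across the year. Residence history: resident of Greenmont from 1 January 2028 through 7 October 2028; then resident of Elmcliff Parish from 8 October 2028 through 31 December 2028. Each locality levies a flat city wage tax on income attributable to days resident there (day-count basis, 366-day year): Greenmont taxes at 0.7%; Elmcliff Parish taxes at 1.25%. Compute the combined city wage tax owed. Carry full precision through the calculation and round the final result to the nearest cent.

€165.55

Greenmont, 1 January – 7 October 2028: 281 days → €20,000 × 0.7% × 281/366 = €107.4863
Elmcliff Parish, 8 October – 31 December 2028: 85 days → €20,000 × 1.25% × 85/366 = €58.0601
Total = €165.5464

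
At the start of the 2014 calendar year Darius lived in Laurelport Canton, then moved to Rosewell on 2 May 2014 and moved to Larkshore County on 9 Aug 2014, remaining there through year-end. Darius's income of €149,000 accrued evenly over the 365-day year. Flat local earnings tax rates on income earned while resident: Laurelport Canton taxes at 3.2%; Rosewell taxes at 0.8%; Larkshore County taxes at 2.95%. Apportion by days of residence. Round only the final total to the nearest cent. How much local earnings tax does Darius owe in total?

Laurelport Canton, 1 Jan – 1 May 2014: 121 days → €149,000 × 3.2% × 121/365 = €1,580.6247
Rosewell, 2 May – 8 Aug 2014: 99 days → €149,000 × 0.8% × 99/365 = €323.3096
Larkshore County, 9 Aug – 31 Dec 2014: 145 days → €149,000 × 2.95% × 145/365 = €1,746.1575
Total = €3,650.0918

€3,650.09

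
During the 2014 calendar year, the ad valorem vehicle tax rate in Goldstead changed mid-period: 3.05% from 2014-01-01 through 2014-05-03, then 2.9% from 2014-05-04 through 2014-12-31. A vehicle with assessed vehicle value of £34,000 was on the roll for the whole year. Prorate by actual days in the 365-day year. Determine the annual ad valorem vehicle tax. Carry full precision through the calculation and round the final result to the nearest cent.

£1,003.19

2014-01-01 to 2014-05-03: 123 days at 3.05% → £34,000 × 3.05% × 123/365 = £349.4548
2014-05-04 to 2014-12-31: 242 days at 2.9% → £34,000 × 2.9% × 242/365 = £653.7315
Total = £1,003.1863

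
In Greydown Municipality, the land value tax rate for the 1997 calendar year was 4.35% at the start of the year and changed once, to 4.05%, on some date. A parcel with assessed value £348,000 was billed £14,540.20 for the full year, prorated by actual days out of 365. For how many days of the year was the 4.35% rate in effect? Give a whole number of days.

Let d = days at the first rate; then 365 − d days at the second rate.
£348,000 × [4.35%·d + 4.05%·(365−d)] / 365 = £14,540.20
Solving gives d = 156, so the new rate took effect on 6 June 1997.

156 days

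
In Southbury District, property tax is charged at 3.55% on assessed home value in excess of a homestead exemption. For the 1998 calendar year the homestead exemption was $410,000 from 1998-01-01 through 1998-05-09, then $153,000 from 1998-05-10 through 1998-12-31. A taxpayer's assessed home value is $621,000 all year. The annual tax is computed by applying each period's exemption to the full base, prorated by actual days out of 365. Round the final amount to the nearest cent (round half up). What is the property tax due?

$13,389.53

1998-01-01 to 1998-05-09: 129 days, exemption $410,000 → ($621,000 − $410,000) × 3.55% × 129/365 = $2,647.3274
1998-05-10 to 1998-12-31: 236 days, exemption $153,000 → ($621,000 − $153,000) × 3.55% × 236/365 = $10,742.2027
Total = $13,389.5301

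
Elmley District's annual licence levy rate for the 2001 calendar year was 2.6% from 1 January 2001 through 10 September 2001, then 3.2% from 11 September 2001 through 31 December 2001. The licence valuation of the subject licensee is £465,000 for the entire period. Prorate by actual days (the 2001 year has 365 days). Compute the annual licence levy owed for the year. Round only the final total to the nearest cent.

£12,946.11

1 January – 10 September 2001: 253 days at 2.6% → £465,000 × 2.6% × 253/365 = £8,380.1918
11 September – 31 December 2001: 112 days at 3.2% → £465,000 × 3.2% × 112/365 = £4,565.9178
Total = £12,946.1096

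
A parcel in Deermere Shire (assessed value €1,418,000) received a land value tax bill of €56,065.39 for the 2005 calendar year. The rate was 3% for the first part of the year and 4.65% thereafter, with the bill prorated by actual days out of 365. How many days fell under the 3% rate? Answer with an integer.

154 days

Let d = days at the first rate; then 365 − d days at the second rate.
€1,418,000 × [3%·d + 4.65%·(365−d)] / 365 = €56,065.39
Solving gives d = 154, so the new rate took effect on 4 Jun 2005.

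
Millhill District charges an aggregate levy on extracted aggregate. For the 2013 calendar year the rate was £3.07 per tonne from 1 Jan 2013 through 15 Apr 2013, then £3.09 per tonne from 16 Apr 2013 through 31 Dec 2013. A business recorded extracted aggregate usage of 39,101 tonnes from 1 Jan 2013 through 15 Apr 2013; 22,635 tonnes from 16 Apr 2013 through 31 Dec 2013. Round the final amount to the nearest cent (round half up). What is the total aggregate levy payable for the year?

£189,982.22

1 Jan – 15 Apr 2013: 39,101 tonnes at £3.07/tonne → £120,040.07
16 Apr – 31 Dec 2013: 22,635 tonnes at £3.09/tonne → £69,942.15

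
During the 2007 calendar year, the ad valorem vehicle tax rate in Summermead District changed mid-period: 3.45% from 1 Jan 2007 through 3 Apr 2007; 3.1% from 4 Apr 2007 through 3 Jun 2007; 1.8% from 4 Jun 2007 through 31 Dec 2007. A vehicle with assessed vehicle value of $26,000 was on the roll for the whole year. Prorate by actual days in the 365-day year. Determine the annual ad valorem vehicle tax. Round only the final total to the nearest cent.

$633.79

1 Jan – 3 Apr 2007: 93 days at 3.45% → $26,000 × 3.45% × 93/365 = $228.5507
4 Apr – 3 Jun 2007: 61 days at 3.1% → $26,000 × 3.1% × 61/365 = $134.7014
4 Jun – 31 Dec 2007: 211 days at 1.8% → $26,000 × 1.8% × 211/365 = $270.5425
Total = $633.7945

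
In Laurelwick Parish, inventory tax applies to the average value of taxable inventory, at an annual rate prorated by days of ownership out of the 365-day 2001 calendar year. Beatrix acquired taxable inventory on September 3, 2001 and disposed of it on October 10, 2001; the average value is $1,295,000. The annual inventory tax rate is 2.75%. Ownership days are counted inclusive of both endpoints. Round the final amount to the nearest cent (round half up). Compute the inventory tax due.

$3,707.60

Days held (September 3 – October 10, 2001): 38 out of 365
Tax = $1,295,000 × 2.75% × 38/365 = $3,707.6027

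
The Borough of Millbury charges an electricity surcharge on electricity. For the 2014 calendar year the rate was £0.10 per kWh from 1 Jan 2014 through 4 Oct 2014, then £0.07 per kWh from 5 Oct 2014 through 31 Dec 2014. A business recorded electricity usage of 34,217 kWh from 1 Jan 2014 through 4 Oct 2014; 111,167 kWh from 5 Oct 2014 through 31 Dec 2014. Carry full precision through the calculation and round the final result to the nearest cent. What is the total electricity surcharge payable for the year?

£11,203.39

1 Jan – 4 Oct 2014: 34,217 kWh at £0.10/kWh → £3,421.70
5 Oct – 31 Dec 2014: 111,167 kWh at £0.07/kWh → £7,781.69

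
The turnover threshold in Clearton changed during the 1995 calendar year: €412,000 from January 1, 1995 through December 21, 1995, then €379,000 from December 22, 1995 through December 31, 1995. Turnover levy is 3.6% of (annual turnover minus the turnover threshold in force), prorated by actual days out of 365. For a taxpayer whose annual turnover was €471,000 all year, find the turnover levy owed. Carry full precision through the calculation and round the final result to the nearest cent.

January 1 – December 21, 1995: 355 days, exemption €412,000 → (€471,000 − €412,000) × 3.6% × 355/365 = €2,065.8082
December 22 – December 31, 1995: 10 days, exemption €379,000 → (€471,000 − €379,000) × 3.6% × 10/365 = €90.7397
Total = €2,156.5479

€2,156.55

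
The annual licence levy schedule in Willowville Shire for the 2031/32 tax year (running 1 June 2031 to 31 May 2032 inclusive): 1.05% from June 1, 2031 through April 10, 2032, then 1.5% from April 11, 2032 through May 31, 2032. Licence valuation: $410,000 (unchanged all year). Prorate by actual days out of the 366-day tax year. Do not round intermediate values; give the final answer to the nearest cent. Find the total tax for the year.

$4,562.09

June 1, 2031 – April 10, 2032: 315 days at 1.05% → $410,000 × 1.05% × 315/366 = $3,705.1230
April 11 – May 31, 2032: 51 days at 1.5% → $410,000 × 1.5% × 51/366 = $856.9672
Total = $4,562.0902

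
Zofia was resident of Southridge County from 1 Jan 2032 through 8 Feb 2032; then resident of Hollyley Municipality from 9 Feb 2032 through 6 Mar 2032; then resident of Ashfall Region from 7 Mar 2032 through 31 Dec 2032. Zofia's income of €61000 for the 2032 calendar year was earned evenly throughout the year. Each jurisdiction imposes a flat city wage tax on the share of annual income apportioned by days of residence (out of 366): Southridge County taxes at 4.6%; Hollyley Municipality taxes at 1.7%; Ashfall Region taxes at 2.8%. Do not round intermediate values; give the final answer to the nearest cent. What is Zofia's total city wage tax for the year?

€1775.50

Southridge County, 1 Jan – 8 Feb 2032: 39 days → €61000 × 4.6% × 39/366 = €299.0000
Hollyley Municipality, 9 Feb – 6 Mar 2032: 27 days → €61000 × 1.7% × 27/366 = €76.5000
Ashfall Region, 7 Mar – 31 Dec 2032: 300 days → €61000 × 2.8% × 300/366 = €1400.0000
Total = €1775.5000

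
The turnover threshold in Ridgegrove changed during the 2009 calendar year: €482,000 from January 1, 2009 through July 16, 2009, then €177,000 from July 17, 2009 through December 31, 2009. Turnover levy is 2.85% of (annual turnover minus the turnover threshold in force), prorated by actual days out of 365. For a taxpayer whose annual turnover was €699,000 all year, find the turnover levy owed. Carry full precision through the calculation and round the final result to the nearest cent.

January 1 – July 16, 2009: 197 days, exemption €482,000 → (€699,000 − €482,000) × 2.85% × 197/365 = €3,337.9356
July 17 – December 31, 2009: 168 days, exemption €177,000 → (€699,000 − €177,000) × 2.85% × 168/365 = €6,847.4959
Total = €10,185.4315

€10,185.43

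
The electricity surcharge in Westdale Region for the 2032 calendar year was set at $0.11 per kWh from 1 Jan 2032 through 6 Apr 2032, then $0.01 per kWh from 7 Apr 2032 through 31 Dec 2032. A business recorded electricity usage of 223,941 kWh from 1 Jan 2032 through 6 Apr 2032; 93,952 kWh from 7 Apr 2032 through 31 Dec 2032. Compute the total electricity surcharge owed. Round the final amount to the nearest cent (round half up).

$25,573.03

1 Jan – 6 Apr 2032: 223,941 kWh at $0.11/kWh → $24,633.51
7 Apr – 31 Dec 2032: 93,952 kWh at $0.01/kWh → $939.52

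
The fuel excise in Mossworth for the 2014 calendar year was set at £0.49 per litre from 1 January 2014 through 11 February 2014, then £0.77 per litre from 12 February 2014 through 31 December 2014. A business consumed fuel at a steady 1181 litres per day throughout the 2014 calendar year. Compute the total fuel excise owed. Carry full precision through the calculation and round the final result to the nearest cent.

£318,031.49

1 January – 11 February 2014: 42 days × 1181 litres/day = 49,602 litres at £0.49/litre → £24,304.98
12 February – 31 December 2014: 323 days × 1181 litres/day = 381,463 litres at £0.77/litre → £293,726.51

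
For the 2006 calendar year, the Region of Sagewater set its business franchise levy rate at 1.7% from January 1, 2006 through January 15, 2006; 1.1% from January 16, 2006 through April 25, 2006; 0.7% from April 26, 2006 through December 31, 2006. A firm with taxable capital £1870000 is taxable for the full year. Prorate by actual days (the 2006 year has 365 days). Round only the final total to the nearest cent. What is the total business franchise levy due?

January 1 – January 15, 2006: 15 days at 1.7% → £1870000 × 1.7% × 15/365 = £1306.4384
January 16 – April 25, 2006: 100 days at 1.1% → £1870000 × 1.1% × 100/365 = £5635.6164
April 26 – December 31, 2006: 250 days at 0.7% → £1870000 × 0.7% × 250/365 = £8965.7534
Total = £15907.8082

£15907.81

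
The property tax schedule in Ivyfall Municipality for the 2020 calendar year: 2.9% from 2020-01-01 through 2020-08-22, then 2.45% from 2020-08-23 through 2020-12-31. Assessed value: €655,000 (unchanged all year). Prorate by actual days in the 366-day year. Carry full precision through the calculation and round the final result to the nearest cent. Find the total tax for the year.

€17,940.02

2020-01-01 to 2020-08-22: 235 days at 2.9% → €655,000 × 2.9% × 235/366 = €12,196.2432
2020-08-23 to 2020-12-31: 131 days at 2.45% → €655,000 × 2.45% × 131/366 = €5,743.7773
Total = €17,940.0205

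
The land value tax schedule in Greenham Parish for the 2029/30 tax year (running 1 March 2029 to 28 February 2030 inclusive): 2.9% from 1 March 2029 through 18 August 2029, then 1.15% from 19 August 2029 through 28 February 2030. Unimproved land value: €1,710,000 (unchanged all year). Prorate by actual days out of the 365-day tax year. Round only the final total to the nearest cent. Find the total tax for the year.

€33,684.66

1 March – 18 August 2029: 171 days at 2.9% → €1,710,000 × 2.9% × 171/365 = €23,232.5753
19 August 2029 – 28 February 2030: 194 days at 1.15% → €1,710,000 × 1.15% × 194/365 = €10,452.0822
Total = €33,684.6575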